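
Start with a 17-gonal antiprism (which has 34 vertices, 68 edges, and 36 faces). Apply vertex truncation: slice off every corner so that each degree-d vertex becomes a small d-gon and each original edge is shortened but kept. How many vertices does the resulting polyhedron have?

136

Truncation replaces each original edge-end by a new vertex, so V′ = 2E = 136.
Each original edge survives, and each old vertex of degree d contributes d new edges; summing degrees gives Σd = 2E, so E′ = E + 2E = 3E = 204.
Each original face survives and each original vertex becomes one new face: F′ = F + V = 70.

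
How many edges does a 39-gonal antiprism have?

156

An antiprism on an n-gon has two n-gon caps and 2n triangles: V = 2·39 = 78, E = 4·39 = 156, F = 2·39 + 2 = 80.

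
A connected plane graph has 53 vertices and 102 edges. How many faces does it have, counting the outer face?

51

Euler's formula for a connected plane graph: V − E + F = 2, so F = 2 − 53 + 102 = 51.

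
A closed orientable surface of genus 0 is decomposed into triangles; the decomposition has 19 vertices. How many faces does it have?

χ = 2 − 2·0 = 2, and every face is a triangle so 3F = 2E.
V − E + F = 2 with E = 3F/2 gives 19 − (3/2 − 1)·F = 2, so F = 34 and E = 51.

34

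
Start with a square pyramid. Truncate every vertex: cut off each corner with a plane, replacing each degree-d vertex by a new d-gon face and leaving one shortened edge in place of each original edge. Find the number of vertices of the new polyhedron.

The base solid has V = 5, E = 8, F = 5.
Truncation replaces each original edge-end by a new vertex, so V′ = 2E = 16.
Each original edge survives, and each old vertex of degree d contributes d new edges; summing degrees gives Σd = 2E, so E′ = E + 2E = 3E = 24.
Each original face survives and each original vertex becomes one new face: F′ = F + V = 10.

16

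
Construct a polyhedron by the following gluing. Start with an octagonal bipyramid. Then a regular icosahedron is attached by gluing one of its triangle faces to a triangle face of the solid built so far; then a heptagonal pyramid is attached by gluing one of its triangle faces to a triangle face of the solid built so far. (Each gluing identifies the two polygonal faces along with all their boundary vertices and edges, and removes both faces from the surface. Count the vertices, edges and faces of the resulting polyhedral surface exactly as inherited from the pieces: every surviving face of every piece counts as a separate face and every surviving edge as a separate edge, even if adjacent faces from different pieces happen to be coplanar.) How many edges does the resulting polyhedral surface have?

An octagonal bipyramid: V=10, E=24, F=16.
Attach a regular icosahedron (V=12, E=30, F=20) along a 3-gon: merge 3 vertices and 3 edges, delete both glued faces → V=19, E=51, F=34.
Attach a heptagonal pyramid (V=8, E=14, F=8) along a 3-gon: merge 3 vertices and 3 edges, delete both glued faces → V=24, E=62, F=40.
Check: V − E + F = 24 − 62 + 40 = 2.

62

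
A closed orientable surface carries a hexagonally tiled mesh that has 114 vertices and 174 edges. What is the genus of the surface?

2

Every face is a hexagon and each edge borders two faces, so 6F = 2·174, giving F = 58.
χ = V − E + F = 114 − 174 + 58 = -2.
For a closed orientable surface χ = 2 − 2g, so g = (2 − (-2))/2 = 2.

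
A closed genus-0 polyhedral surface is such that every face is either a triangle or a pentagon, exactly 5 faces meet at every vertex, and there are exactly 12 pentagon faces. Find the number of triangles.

Let x be the number of triangles; then F = 12 + x.
Edge–face incidences: 2E = 5·12 + 3·x = 60 + 3x.
Every vertex has degree 5, so 5V = 2E.
Euler: V − E + F = 2 ⇒ (2E)/5 − E + (12 + x) = 2.
Multiply by 10: 2·(2E) − 5·(2E) + 10·(12 + x) = 20, i.e. 120 + 10x − 3·(60 + 3x) = 20.
Collecting terms: x − 60 = 20, so x = 80.
Then 2E = 60 + 3·80 = 300, so E = 150, V = 2E/5 = 60, F = 12 + 80 = 92.

80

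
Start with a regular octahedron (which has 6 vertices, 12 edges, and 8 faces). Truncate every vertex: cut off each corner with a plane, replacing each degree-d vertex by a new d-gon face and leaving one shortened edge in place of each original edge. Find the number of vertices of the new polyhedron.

24

Truncation replaces each original edge-end by a new vertex, so V′ = 2E = 24.
Each original edge survives, and each old vertex of degree d contributes d new edges; summing degrees gives Σd = 2E, so E′ = E + 2E = 3E = 36.
Each original face survives and each original vertex becomes one new face: F′ = F + V = 14.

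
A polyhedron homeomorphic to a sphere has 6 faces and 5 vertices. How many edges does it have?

Here V − E + F = 2.
E = V + F − (2) = 5 + 6 − (2) = 9.

9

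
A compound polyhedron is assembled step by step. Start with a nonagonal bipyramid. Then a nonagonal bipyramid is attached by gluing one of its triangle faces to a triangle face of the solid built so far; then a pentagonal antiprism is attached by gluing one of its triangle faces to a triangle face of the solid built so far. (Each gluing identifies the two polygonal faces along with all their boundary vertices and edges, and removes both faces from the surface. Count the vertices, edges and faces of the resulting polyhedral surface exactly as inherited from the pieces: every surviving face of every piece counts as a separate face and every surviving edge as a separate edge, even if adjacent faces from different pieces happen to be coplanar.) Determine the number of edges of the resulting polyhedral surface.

68

A nonagonal bipyramid: V=11, E=27, F=18.
Attach a nonagonal bipyramid (V=11, E=27, F=18) along a 3-gon: merge 3 vertices and 3 edges, delete both glued faces → V=19, E=51, F=34.
Attach a pentagonal antiprism (V=10, E=20, F=12) along a 3-gon: merge 3 vertices and 3 edges, delete both glued faces → V=26, E=68, F=44.
Check: V − E + F = 26 − 68 + 44 = 2.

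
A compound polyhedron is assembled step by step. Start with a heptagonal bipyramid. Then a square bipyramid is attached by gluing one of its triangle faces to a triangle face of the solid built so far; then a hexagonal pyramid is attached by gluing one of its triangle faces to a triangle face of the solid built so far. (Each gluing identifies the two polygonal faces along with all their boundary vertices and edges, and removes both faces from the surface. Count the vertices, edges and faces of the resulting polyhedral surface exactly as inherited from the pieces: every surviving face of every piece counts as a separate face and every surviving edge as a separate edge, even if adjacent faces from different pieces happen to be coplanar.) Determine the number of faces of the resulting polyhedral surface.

25

A heptagonal bipyramid: V=9, E=21, F=14.
Attach a square bipyramid (V=6, E=12, F=8) along a 3-gon: merge 3 vertices and 3 edges, delete both glued faces → V=12, E=30, F=20.
Attach a hexagonal pyramid (V=7, E=12, F=7) along a 3-gon: merge 3 vertices and 3 edges, delete both glued faces → V=16, E=39, F=25.
Check: V − E + F = 16 − 39 + 25 = 2.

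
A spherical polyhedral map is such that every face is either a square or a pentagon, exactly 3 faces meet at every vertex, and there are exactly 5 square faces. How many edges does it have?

15

Let x be the number of pentagons; then F = 5 + x.
Edge–face incidences: 2E = 4·5 + 5·x = 20 + 5x.
Every vertex has degree 3, so 3V = 2E.
Euler: V − E + F = 2 ⇒ (2E)/3 − E + (5 + x) = 2.
Multiply by 6: 2·(2E) − 3·(2E) + 6·(5 + x) = 12, i.e. 30 + 6x − (20 + 5x) = 12.
Collecting terms: x + 10 = 12, so x = 2.
Then 2E = 20 + 5·2 = 30, so E = 15, V = 2E/3 = 10, F = 5 + 2 = 7.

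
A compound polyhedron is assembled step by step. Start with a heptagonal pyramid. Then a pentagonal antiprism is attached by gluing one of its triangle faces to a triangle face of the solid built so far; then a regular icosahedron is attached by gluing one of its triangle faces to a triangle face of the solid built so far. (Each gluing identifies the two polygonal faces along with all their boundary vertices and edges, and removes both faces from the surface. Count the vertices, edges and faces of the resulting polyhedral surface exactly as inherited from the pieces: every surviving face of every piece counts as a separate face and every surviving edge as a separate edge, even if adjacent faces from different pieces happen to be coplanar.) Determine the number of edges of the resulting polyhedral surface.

58

A heptagonal pyramid: V=8, E=14, F=8.
Attach a pentagonal antiprism (V=10, E=20, F=12) along a 3-gon: merge 3 vertices and 3 edges, delete both glued faces → V=15, E=31, F=18.
Attach a regular icosahedron (V=12, E=30, F=20) along a 3-gon: merge 3 vertices and 3 edges, delete both glued faces → V=24, E=58, F=36.
Check: V − E + F = 24 − 58 + 36 = 2.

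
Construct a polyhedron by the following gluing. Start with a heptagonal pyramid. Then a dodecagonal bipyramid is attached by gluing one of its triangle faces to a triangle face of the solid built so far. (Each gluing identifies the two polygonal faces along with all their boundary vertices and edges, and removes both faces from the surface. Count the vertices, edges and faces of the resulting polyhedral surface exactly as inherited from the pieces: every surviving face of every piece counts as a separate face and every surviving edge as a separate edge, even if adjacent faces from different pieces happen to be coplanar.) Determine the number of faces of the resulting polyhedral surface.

30

A heptagonal pyramid: V=8, E=14, F=8.
Attach a dodecagonal bipyramid (V=14, E=36, F=24) along a 3-gon: merge 3 vertices and 3 edges, delete both glued faces → V=19, E=47, F=30.
Check: V − E + F = 19 − 47 + 30 = 2.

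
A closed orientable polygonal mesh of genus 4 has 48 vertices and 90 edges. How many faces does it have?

For a closed orientable surface of genus 4, χ = 2 − 2·4 = -6.
F = -6 − V + E = -6 − 48 + 90 = 36.

36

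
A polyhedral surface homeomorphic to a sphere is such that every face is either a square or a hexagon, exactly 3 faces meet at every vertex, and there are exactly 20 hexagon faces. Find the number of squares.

6

Let x be the number of squares; then F = 20 + x.
Edge–face incidences: 2E = 6·20 + 4·x = 120 + 4x.
Every vertex has degree 3, so 3V = 2E.
Euler: V − E + F = 2 ⇒ (2E)/3 − E + (20 + x) = 2.
Multiply by 6: 2·(2E) − 3·(2E) + 6·(20 + x) = 12, i.e. 120 + 6x − (120 + 4x) = 12.
Collecting terms: 2x = 12, so x = 6.
Then 2E = 120 + 4·6 = 144, so E = 72, V = 2E/3 = 48, F = 20 + 6 = 26.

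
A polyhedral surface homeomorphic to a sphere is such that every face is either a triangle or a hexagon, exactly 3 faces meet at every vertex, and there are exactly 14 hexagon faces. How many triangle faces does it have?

4

Let x be the number of triangles; then F = 14 + x.
Edge–face incidences: 2E = 6·14 + 3·x = 84 + 3x.
Every vertex has degree 3, so 3V = 2E.
Euler: V − E + F = 2 ⇒ (2E)/3 − E + (14 + x) = 2.
Multiply by 6: 2·(2E) − 3·(2E) + 6·(14 + x) = 12, i.e. 84 + 6x − (84 + 3x) = 12.
Collecting terms: 3x = 12, so x = 4.
Then 2E = 84 + 3·4 = 96, so E = 48, V = 2E/3 = 32, F = 14 + 4 = 18.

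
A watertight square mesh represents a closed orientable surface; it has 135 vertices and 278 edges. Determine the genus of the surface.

Every face is a square and each edge borders two faces, so 4F = 2·278, giving F = 139.
χ = V − E + F = 135 − 278 + 139 = -4.
For a closed orientable surface χ = 2 − 2g, so g = (2 − (-4))/2 = 3.

3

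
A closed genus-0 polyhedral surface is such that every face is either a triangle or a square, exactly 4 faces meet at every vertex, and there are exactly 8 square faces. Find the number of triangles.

Let x be the number of triangles; then F = 8 + x.
Edge–face incidences: 2E = 4·8 + 3·x = 32 + 3x.
Every vertex has degree 4, so 4V = 2E.
Euler: V − E + F = 2 ⇒ (2E)/4 − E + (8 + x) = 2.
Multiply by 8: 2·(2E) − 4·(2E) + 8·(8 + x) = 16, i.e. 64 + 8x − 2·(32 + 3x) = 16.
Collecting terms: 2x = 16, so x = 8.
Then 2E = 32 + 3·8 = 56, so E = 28, V = 2E/4 = 14, F = 8 + 8 = 16.

8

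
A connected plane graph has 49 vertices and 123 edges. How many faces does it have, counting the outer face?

Euler's formula for a connected plane graph: V − E + F = 2, so F = 2 − 49 + 123 = 76.

76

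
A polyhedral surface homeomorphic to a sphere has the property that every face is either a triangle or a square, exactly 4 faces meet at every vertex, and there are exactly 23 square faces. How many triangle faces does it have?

8

Let x be the number of triangles; then F = 23 + x.
Edge–face incidences: 2E = 4·23 + 3·x = 92 + 3x.
Every vertex has degree 4, so 4V = 2E.
Euler: V − E + F = 2 ⇒ (2E)/4 − E + (23 + x) = 2.
Multiply by 8: 2·(2E) − 4·(2E) + 8·(23 + x) = 16, i.e. 184 + 8x − 2·(92 + 3x) = 16.
Collecting terms: 2x = 16, so x = 8.
Then 2E = 92 + 3·8 = 116, so E = 58, V = 2E/4 = 29, F = 23 + 8 = 31.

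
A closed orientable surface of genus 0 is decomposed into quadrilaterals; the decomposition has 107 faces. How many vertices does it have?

χ = 2 − 2·0 = 2, and every face is a square so 4F = 2E.
E = 4·107/2 = 214. Then V = 2 + E − F = 2 + 214 − 107 = 109.

109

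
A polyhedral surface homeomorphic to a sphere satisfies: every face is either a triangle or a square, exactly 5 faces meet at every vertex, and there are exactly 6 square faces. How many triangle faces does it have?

32

Let x be the number of triangles; then F = 6 + x.
Edge–face incidences: 2E = 4·6 + 3·x = 24 + 3x.
Every vertex has degree 5, so 5V = 2E.
Euler: V − E + F = 2 ⇒ (2E)/5 − E + (6 + x) = 2.
Multiply by 10: 2·(2E) − 5·(2E) + 10·(6 + x) = 20, i.e. 60 + 10x − 3·(24 + 3x) = 20.
Collecting terms: x − 12 = 20, so x = 32.
Then 2E = 24 + 3·32 = 120, so E = 60, V = 2E/5 = 24, F = 6 + 32 = 38.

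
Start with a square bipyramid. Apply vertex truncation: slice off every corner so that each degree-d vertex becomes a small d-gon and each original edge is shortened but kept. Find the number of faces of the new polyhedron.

14

The base solid has V = 6, E = 12, F = 8.
Truncation replaces each original edge-end by a new vertex, so V′ = 2E = 24.
Each original edge survives, and each old vertex of degree d contributes d new edges; summing degrees gives Σd = 2E, so E′ = E + 2E = 3E = 36.
Each original face survives and each original vertex becomes one new face: F′ = F + V = 14.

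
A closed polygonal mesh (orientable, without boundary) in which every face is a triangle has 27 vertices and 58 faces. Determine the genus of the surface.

Every face is a triangle, so 2E = 3·58 = 174, giving E = 87.
χ = V − E + F = 27 − 87 + 58 = -2.
For a closed orientable surface χ = 2 − 2g, so g = (2 − (-2))/2 = 2.

2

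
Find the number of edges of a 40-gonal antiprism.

160

An antiprism on an n-gon has two n-gon caps and 2n triangles: V = 2·40 = 80, E = 4·40 = 160, F = 2·40 + 2 = 82.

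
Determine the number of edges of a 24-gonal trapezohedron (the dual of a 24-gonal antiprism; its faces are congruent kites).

The n-trapezohedron (dual of the n-antiprism) has V = 2·24 + 2 = 50, E = 4·24 = 96, F = 2·24 = 48.

96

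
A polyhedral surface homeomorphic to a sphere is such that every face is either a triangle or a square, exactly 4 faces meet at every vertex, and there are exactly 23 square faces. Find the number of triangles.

Let x be the number of triangles; then F = 23 + x.
Edge–face incidences: 2E = 4·23 + 3·x = 92 + 3x.
Every vertex has degree 4, so 4V = 2E.
Euler: V − E + F = 2 ⇒ (2E)/4 − E + (23 + x) = 2.
Multiply by 8: 2·(2E) − 4·(2E) + 8·(23 + x) = 16, i.e. 184 + 8x − 2·(92 + 3x) = 16.
Collecting terms: 2x = 16, so x = 8.
Then 2E = 92 + 3·8 = 116, so E = 58, V = 2E/4 = 29, F = 23 + 8 = 31.

8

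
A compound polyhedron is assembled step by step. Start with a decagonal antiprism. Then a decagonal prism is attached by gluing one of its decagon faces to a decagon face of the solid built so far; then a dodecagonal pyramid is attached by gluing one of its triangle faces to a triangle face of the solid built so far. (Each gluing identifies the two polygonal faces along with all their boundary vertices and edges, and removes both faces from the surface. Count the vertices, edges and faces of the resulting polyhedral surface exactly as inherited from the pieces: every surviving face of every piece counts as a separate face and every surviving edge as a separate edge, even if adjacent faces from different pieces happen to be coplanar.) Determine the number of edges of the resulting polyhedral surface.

A decagonal antiprism: V=20, E=40, F=22.
Attach a decagonal prism (V=20, E=30, F=12) along a 10-gon: merge 10 vertices and 10 edges, delete both glued faces → V=30, E=60, F=32.
Attach a dodecagonal pyramid (V=13, E=24, F=13) along a 3-gon: merge 3 vertices and 3 edges, delete both glued faces → V=40, E=81, F=43.
Check: V − E + F = 40 − 81 + 43 = 2.

81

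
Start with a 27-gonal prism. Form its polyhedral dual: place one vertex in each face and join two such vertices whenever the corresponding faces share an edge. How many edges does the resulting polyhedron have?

81

The base solid has V = 54, E = 81, F = 29.
The dual swaps V and F and preserves E: V′ = F = 29, E′ = E = 81, F′ = V = 54.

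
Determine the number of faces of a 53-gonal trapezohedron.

106

The n-trapezohedron (dual of the n-antiprism) has V = 2·53 + 2 = 108, E = 4·53 = 212, F = 2·53 = 106.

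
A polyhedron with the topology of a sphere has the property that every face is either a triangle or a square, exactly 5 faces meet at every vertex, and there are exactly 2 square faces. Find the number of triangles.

24

Let x be the number of triangles; then F = 2 + x.
Edge–face incidences: 2E = 4·2 + 3·x = 8 + 3x.
Every vertex has degree 5, so 5V = 2E.
Euler: V − E + F = 2 ⇒ (2E)/5 − E + (2 + x) = 2.
Multiply by 10: 2·(2E) − 5·(2E) + 10·(2 + x) = 20, i.e. 20 + 10x − 3·(8 + 3x) = 20.
Collecting terms: x − 4 = 20, so x = 24.
Then 2E = 8 + 3·24 = 80, so E = 40, V = 2E/5 = 16, F = 2 + 24 = 26.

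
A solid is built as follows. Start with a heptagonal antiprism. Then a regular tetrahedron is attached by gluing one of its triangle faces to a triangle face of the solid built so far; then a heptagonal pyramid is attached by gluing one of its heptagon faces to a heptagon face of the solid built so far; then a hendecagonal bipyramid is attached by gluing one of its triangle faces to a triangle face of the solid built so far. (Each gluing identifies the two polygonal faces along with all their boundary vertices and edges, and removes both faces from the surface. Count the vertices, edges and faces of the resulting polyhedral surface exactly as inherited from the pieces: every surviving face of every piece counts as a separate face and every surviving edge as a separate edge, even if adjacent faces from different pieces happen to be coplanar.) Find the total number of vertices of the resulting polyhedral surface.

26

A heptagonal antiprism: V=14, E=28, F=16.
Attach a regular tetrahedron (V=4, E=6, F=4) along a 3-gon: merge 3 vertices and 3 edges, delete both glued faces → V=15, E=31, F=18.
Attach a heptagonal pyramid (V=8, E=14, F=8) along a 7-gon: merge 7 vertices and 7 edges, delete both glued faces → V=16, E=38, F=24.
Attach a hendecagonal bipyramid (V=13, E=33, F=22) along a 3-gon: merge 3 vertices and 3 edges, delete both glued faces → V=26, E=68, F=44.
Check: V − E + F = 26 − 68 + 44 = 2.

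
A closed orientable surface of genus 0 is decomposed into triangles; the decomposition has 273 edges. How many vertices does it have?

93

χ = 2 − 2·0 = 2, and every face is a triangle so 3F = 2E.
F = 2E/3 = 182. Then V = 2 + E − F = 2 + 273 − 182 = 93.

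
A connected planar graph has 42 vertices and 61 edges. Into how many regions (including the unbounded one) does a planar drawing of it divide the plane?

21

Euler's formula for a connected plane graph: V − E + F = 2, so F = 2 − 42 + 61 = 21.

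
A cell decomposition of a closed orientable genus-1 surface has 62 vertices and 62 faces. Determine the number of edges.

For a closed orientable surface of genus 1, χ = 2 − 2·1 = 0.
E = V + F − (0) = 62 + 62 − (0) = 124.

124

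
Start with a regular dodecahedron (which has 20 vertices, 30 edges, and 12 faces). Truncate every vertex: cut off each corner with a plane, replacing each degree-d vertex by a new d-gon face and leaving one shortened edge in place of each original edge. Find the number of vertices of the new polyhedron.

60

Truncation replaces each original edge-end by a new vertex, so V′ = 2E = 60.
Each original edge survives, and each old vertex of degree d contributes d new edges; summing degrees gives Σd = 2E, so E′ = E + 2E = 3E = 90.
Each original face survives and each original vertex becomes one new face: F′ = F + V = 32.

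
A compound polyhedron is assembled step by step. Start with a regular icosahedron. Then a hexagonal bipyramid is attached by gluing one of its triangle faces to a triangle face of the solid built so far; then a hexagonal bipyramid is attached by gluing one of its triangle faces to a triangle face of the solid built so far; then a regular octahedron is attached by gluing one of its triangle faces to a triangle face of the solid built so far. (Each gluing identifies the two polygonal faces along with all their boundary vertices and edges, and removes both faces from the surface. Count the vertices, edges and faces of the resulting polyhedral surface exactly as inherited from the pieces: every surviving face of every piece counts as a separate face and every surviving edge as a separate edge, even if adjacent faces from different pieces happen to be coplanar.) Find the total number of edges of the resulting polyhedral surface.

A regular icosahedron: V=12, E=30, F=20.
Attach a hexagonal bipyramid (V=8, E=18, F=12) along a 3-gon: merge 3 vertices and 3 edges, delete both glued faces → V=17, E=45, F=30.
Attach a hexagonal bipyramid (V=8, E=18, F=12) along a 3-gon: merge 3 vertices and 3 edges, delete both glued faces → V=22, E=60, F=40.
Attach a regular octahedron (V=6, E=12, F=8) along a 3-gon: merge 3 vertices and 3 edges, delete both glued faces → V=25, E=69, F=46.
Check: V − E + F = 25 − 69 + 46 = 2.

69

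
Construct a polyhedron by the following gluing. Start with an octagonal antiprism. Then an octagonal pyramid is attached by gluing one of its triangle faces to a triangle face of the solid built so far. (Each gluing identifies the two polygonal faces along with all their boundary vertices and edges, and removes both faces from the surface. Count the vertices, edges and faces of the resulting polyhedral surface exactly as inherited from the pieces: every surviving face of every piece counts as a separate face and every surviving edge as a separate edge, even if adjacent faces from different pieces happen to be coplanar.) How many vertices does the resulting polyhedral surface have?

22

An octagonal antiprism: V=16, E=32, F=18.
Attach an octagonal pyramid (V=9, E=16, F=9) along a 3-gon: merge 3 vertices and 3 edges, delete both glued faces → V=22, E=45, F=25.
Check: V − E + F = 22 − 45 + 25 = 2.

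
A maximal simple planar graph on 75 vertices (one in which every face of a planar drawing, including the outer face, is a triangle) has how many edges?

219

In a plane triangulation 3F = 2E and V − E + F = 2, so E = 3V − 6 = 3·75 − 6 = 219.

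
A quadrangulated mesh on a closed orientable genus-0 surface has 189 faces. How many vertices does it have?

191

χ = 2 − 2·0 = 2, and every face is a square so 4F = 2E.
E = 4·189/2 = 378. Then V = 2 + E − F = 2 + 378 − 189 = 191.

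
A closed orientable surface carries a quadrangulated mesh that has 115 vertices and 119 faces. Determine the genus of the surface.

3

Every face is a square, so 2E = 4·119 = 476, giving E = 238.
χ = V − E + F = 115 − 238 + 119 = -4.
For a closed orientable surface χ = 2 − 2g, so g = (2 − (-4))/2 = 3.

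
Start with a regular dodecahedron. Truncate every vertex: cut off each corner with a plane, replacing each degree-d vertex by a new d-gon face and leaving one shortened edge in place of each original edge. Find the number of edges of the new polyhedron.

90

The base solid has V = 20, E = 30, F = 12.
Truncation replaces each original edge-end by a new vertex, so V′ = 2E = 60.
Each original edge survives, and each old vertex of degree d contributes d new edges; summing degrees gives Σd = 2E, so E′ = E + 2E = 3E = 90.
Each original face survives and each original vertex becomes one new face: F′ = F + V = 32.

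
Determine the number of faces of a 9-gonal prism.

11

A prism on an n-gon has two n-gon bases and n rectangular sides: V = 2·9 = 18, E = 3·9 = 27, F = 9 + 2 = 11.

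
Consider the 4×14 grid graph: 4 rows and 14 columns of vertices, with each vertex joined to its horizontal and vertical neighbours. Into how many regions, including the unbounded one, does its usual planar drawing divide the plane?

40

The grid has V = 4·14 = 56 vertices and E = 4·13 + 14·3 = 94 edges.
F = 2 − V + E = 2 − 56 + 94 = 40.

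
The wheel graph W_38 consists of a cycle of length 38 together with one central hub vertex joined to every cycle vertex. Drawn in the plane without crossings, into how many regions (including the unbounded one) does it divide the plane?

39

W_38 has V = 38 + 1 = 39 vertices and E = 2·38 = 76 edges.
By Euler's formula F = 2 − V + E = 2 − 39 + 76 = 39.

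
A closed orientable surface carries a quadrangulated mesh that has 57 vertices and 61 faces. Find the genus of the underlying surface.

Every face is a square, so 2E = 4·61 = 244, giving E = 122.
χ = V − E + F = 57 − 122 + 61 = -4.
For a closed orientable surface χ = 2 − 2g, so g = (2 − (-4))/2 = 3.

3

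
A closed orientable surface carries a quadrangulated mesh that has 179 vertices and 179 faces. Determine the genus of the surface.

1

Every face is a square, so 2E = 4·179 = 716, giving E = 358.
χ = V − E + F = 179 − 358 + 179 = 0.
For a closed orientable surface χ = 2 − 2g, so g = (2 − (0))/2 = 1.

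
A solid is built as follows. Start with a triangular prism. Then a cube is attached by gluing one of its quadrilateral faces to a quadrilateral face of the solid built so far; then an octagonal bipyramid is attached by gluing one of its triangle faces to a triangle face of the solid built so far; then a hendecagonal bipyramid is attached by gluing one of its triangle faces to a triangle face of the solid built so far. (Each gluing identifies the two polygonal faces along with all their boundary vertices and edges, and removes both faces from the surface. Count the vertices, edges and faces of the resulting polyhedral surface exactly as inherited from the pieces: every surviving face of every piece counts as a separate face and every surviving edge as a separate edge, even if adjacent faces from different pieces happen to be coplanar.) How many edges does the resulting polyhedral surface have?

A triangular prism: V=6, E=9, F=5.
Attach a cube (V=8, E=12, F=6) along a 4-gon: merge 4 vertices and 4 edges, delete both glued faces → V=10, E=17, F=9.
Attach an octagonal bipyramid (V=10, E=24, F=16) along a 3-gon: merge 3 vertices and 3 edges, delete both glued faces → V=17, E=38, F=23.
Attach a hendecagonal bipyramid (V=13, E=33, F=22) along a 3-gon: merge 3 vertices and 3 edges, delete both glued faces → V=27, E=68, F=43.
Check: V − E + F = 27 − 68 + 43 = 2.

68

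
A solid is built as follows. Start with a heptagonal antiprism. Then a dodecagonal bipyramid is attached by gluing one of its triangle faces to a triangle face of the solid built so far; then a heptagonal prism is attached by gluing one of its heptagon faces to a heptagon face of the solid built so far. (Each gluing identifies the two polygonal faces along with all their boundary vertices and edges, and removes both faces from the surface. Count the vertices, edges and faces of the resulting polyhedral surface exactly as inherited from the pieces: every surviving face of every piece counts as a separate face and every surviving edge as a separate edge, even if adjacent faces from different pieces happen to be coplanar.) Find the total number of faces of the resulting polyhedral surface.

45

A heptagonal antiprism: V=14, E=28, F=16.
Attach a dodecagonal bipyramid (V=14, E=36, F=24) along a 3-gon: merge 3 vertices and 3 edges, delete both glued faces → V=25, E=61, F=38.
Attach a heptagonal prism (V=14, E=21, F=9) along a 7-gon: merge 7 vertices and 7 edges, delete both glued faces → V=32, E=75, F=45.
Check: V − E + F = 32 − 75 + 45 = 2.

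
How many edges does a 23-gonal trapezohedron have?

92

The n-trapezohedron (dual of the n-antiprism) has V = 2·23 + 2 = 48, E = 4·23 = 92, F = 2·23 = 46.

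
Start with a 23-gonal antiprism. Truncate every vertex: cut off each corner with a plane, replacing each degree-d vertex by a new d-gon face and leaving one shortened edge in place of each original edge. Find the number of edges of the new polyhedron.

The base solid has V = 46, E = 92, F = 48.
Truncation replaces each original edge-end by a new vertex, so V′ = 2E = 184.
Each original edge survives, and each old vertex of degree d contributes d new edges; summing degrees gives Σd = 2E, so E′ = E + 2E = 3E = 276.
Each original face survives and each original vertex becomes one new face: F′ = F + V = 94.

276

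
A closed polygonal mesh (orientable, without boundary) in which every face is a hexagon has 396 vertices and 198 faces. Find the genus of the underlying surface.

Every face is a hexagon, so 2E = 6·198 = 1188, giving E = 594.
χ = V − E + F = 396 − 594 + 198 = 0.
For a closed orientable surface χ = 2 − 2g, so g = (2 − (0))/2 = 1.

1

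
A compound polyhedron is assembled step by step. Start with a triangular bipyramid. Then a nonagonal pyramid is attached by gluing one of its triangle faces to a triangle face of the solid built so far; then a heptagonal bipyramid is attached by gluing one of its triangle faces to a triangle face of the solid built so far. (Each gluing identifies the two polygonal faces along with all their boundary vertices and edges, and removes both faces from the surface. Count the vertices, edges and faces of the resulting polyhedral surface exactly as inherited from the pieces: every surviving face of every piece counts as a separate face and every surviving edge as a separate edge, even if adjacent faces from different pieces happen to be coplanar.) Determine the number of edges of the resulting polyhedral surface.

42

A triangular bipyramid: V=5, E=9, F=6.
Attach a nonagonal pyramid (V=10, E=18, F=10) along a 3-gon: merge 3 vertices and 3 edges, delete both glued faces → V=12, E=24, F=14.
Attach a heptagonal bipyramid (V=9, E=21, F=14) along a 3-gon: merge 3 vertices and 3 edges, delete both glued faces → V=18, E=42, F=26.
Check: V − E + F = 18 − 42 + 26 = 2.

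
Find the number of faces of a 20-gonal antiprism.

An antiprism on an n-gon has two n-gon caps and 2n triangles: V = 2·20 = 40, E = 4·20 = 80, F = 2·20 + 2 = 42.

42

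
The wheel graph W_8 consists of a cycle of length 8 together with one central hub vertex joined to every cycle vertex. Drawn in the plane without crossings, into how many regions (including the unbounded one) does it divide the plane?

W_8 has V = 8 + 1 = 9 vertices and E = 2·8 = 16 edges.
By Euler's formula F = 2 − V + E = 2 − 9 + 16 = 9.

9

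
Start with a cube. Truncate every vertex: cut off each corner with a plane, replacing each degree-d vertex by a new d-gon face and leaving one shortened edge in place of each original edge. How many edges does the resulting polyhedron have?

36

The base solid has V = 8, E = 12, F = 6.
Truncation replaces each original edge-end by a new vertex, so V′ = 2E = 24.
Each original edge survives, and each old vertex of degree d contributes d new edges; summing degrees gives Σd = 2E, so E′ = E + 2E = 3E = 36.
Each original face survives and each original vertex becomes one new face: F′ = F + V = 14.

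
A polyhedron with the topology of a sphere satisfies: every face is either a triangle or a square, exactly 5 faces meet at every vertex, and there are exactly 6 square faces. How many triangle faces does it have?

32

Let x be the number of triangles; then F = 6 + x.
Edge–face incidences: 2E = 4·6 + 3·x = 24 + 3x.
Every vertex has degree 5, so 5V = 2E.
Euler: V − E + F = 2 ⇒ (2E)/5 − E + (6 + x) = 2.
Multiply by 10: 2·(2E) − 5·(2E) + 10·(6 + x) = 20, i.e. 60 + 10x − 3·(24 + 3x) = 20.
Collecting terms: x − 12 = 20, so x = 32.
Then 2E = 24 + 3·32 = 120, so E = 60, V = 2E/5 = 24, F = 6 + 32 = 38.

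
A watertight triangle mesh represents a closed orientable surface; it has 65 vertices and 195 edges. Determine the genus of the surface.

1

Every face is a triangle and each edge borders two faces, so 3F = 2·195, giving F = 130.
χ = V − E + F = 65 − 195 + 130 = 0.
For a closed orientable surface χ = 2 − 2g, so g = (2 − (0))/2 = 1.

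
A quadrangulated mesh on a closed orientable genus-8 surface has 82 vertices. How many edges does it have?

192

χ = 2 − 2·8 = -14, and every face is a square so 4F = 2E.
V − E + F = -14 with E = 4F/2 gives 82 − (4/2 − 1)·F = -14, so F = 96 and E = 192.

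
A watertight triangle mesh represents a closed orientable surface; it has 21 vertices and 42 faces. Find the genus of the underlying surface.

Every face is a triangle, so 2E = 3·42 = 126, giving E = 63.
χ = V − E + F = 21 − 63 + 42 = 0.
For a closed orientable surface χ = 2 − 2g, so g = (2 − (0))/2 = 1.

1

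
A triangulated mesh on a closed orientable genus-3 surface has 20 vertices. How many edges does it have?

72

χ = 2 − 2·3 = -4, and every face is a triangle so 3F = 2E.
V − E + F = -4 with E = 3F/2 gives 20 − (3/2 − 1)·F = -4, so F = 48 and E = 72.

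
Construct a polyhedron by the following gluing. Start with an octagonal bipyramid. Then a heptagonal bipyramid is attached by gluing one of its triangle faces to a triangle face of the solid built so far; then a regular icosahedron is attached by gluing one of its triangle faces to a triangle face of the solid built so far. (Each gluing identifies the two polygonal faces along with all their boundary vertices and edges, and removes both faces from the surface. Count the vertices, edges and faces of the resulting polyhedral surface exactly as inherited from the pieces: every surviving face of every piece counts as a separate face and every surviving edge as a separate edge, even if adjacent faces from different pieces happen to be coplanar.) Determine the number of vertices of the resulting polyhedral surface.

An octagonal bipyramid: V=10, E=24, F=16.
Attach a heptagonal bipyramid (V=9, E=21, F=14) along a 3-gon: merge 3 vertices and 3 edges, delete both glued faces → V=16, E=42, F=28.
Attach a regular icosahedron (V=12, E=30, F=20) along a 3-gon: merge 3 vertices and 3 edges, delete both glued faces → V=25, E=69, F=46.
Check: V − E + F = 25 − 69 + 46 = 2.

25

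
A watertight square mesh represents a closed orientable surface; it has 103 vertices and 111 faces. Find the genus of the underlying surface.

Every face is a square, so 2E = 4·111 = 444, giving E = 222.
χ = V − E + F = 103 − 222 + 111 = -8.
For a closed orientable surface χ = 2 − 2g, so g = (2 − (-8))/2 = 5.

5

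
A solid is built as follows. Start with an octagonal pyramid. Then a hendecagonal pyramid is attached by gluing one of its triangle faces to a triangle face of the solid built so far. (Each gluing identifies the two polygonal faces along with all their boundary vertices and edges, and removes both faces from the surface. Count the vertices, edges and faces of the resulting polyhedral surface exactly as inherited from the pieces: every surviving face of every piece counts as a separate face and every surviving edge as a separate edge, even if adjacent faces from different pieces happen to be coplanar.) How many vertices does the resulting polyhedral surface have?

18

An octagonal pyramid: V=9, E=16, F=9.
Attach a hendecagonal pyramid (V=12, E=22, F=12) along a 3-gon: merge 3 vertices and 3 edges, delete both glued faces → V=18, E=35, F=19.
Check: V − E + F = 18 − 35 + 19 = 2.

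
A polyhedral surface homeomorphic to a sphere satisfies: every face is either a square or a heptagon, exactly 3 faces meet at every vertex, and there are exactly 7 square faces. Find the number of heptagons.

2

Let x be the number of heptagons; then F = 7 + x.
Edge–face incidences: 2E = 4·7 + 7·x = 28 + 7x.
Every vertex has degree 3, so 3V = 2E.
Euler: V − E + F = 2 ⇒ (2E)/3 − E + (7 + x) = 2.
Multiply by 6: 2·(2E) − 3·(2E) + 6·(7 + x) = 12, i.e. 42 + 6x − (28 + 7x) = 12.
Collecting terms: −x + 14 = 12, so −x = −2, so x = 2.
Then 2E = 28 + 7·2 = 42, so E = 21, V = 2E/3 = 14, F = 7 + 2 = 9.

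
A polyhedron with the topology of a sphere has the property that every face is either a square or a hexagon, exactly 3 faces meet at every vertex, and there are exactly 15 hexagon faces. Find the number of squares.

Let x be the number of squares; then F = 15 + x.
Edge–face incidences: 2E = 6·15 + 4·x = 90 + 4x.
Every vertex has degree 3, so 3V = 2E.
Euler: V − E + F = 2 ⇒ (2E)/3 − E + (15 + x) = 2.
Multiply by 6: 2·(2E) − 3·(2E) + 6·(15 + x) = 12, i.e. 90 + 6x − (90 + 4x) = 12.
Collecting terms: 2x = 12, so x = 6.
Then 2E = 90 + 4·6 = 114, so E = 57, V = 2E/3 = 38, F = 15 + 6 = 21.

6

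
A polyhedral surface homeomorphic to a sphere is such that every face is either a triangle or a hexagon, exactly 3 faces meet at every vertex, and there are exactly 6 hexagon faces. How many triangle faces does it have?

4

Let x be the number of triangles; then F = 6 + x.
Edge–face incidences: 2E = 6·6 + 3·x = 36 + 3x.
Every vertex has degree 3, so 3V = 2E.
Euler: V − E + F = 2 ⇒ (2E)/3 − E + (6 + x) = 2.
Multiply by 6: 2·(2E) − 3·(2E) + 6·(6 + x) = 12, i.e. 36 + 6x − (36 + 3x) = 12.
Collecting terms: 3x = 12, so x = 4.
Then 2E = 36 + 3·4 = 48, so E = 24, V = 2E/3 = 16, F = 6 + 4 = 10.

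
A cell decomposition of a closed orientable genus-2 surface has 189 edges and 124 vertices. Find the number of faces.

For a closed orientable surface of genus 2, χ = 2 − 2·2 = -2.
F = -2 − V + E = -2 − 124 + 189 = 63.

63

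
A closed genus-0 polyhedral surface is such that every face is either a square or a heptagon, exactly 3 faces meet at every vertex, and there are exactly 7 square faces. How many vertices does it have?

14

Let x be the number of heptagons; then F = 7 + x.
Edge–face incidences: 2E = 4·7 + 7·x = 28 + 7x.
Every vertex has degree 3, so 3V = 2E.
Euler: V − E + F = 2 ⇒ (2E)/3 − E + (7 + x) = 2.
Multiply by 6: 2·(2E) − 3·(2E) + 6·(7 + x) = 12, i.e. 42 + 6x − (28 + 7x) = 12.
Collecting terms: −x + 14 = 12, so −x = −2, so x = 2.
Then 2E = 28 + 7·2 = 42, so E = 21, V = 2E/3 = 14, F = 7 + 2 = 9.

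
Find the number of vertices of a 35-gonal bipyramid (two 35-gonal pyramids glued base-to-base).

37

A bipyramid over an n-gon has 2n triangular faces and n + 2 vertices: V = 35 + 2 = 37, E = 3·35 = 105, F = 2·35 = 70.
Check: V − E + F = 37 − 105 + 70 = 2.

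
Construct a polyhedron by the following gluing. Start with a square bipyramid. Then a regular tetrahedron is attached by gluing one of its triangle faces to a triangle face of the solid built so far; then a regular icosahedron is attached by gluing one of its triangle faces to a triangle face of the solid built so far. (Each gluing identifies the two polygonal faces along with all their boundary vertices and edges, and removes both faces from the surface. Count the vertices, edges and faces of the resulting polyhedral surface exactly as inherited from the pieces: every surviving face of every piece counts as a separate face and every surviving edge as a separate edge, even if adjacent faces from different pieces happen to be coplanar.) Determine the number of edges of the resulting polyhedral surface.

A square bipyramid: V=6, E=12, F=8.
Attach a regular tetrahedron (V=4, E=6, F=4) along a 3-gon: merge 3 vertices and 3 edges, delete both glued faces → V=7, E=15, F=10.
Attach a regular icosahedron (V=12, E=30, F=20) along a 3-gon: merge 3 vertices and 3 edges, delete both glued faces → V=16, E=42, F=28.
Check: V − E + F = 16 − 42 + 28 = 2.

42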